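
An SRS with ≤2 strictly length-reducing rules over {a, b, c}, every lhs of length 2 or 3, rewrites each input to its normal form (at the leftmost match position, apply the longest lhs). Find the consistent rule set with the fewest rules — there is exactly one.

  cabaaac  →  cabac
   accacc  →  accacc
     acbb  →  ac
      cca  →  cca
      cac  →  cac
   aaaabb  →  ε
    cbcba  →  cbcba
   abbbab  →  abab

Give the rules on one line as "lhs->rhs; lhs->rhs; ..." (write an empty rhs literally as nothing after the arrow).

  | cabaaac => cabac
  | accacc
  | acbb => ac
  | cca

aa->; bb->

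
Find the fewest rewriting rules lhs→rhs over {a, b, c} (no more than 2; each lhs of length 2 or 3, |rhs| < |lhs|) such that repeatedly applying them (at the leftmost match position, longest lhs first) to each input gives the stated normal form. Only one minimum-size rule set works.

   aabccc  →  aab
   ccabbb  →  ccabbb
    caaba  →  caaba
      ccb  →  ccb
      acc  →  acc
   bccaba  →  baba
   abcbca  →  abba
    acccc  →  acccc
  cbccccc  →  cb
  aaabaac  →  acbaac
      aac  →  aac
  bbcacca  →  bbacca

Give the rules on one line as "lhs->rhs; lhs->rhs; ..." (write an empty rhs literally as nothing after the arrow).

aaa->ac; bc->b

  | aabccc => aabcc => aabc => aab
  | ccabbb
  | caaba
  | ccb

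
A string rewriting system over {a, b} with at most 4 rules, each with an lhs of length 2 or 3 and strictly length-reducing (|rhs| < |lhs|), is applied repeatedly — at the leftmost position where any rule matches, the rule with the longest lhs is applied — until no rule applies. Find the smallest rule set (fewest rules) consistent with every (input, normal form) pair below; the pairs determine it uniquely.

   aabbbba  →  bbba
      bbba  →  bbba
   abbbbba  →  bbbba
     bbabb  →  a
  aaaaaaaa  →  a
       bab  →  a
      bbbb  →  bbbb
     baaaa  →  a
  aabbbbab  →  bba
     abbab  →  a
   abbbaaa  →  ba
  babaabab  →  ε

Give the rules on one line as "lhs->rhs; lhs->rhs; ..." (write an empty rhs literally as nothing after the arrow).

  | aabbbba => abbbba => bbba
  | bbba
  | abbbbba => bbbba
  | bbabb => bab => a

aa->a; ab->; baa->; bab->a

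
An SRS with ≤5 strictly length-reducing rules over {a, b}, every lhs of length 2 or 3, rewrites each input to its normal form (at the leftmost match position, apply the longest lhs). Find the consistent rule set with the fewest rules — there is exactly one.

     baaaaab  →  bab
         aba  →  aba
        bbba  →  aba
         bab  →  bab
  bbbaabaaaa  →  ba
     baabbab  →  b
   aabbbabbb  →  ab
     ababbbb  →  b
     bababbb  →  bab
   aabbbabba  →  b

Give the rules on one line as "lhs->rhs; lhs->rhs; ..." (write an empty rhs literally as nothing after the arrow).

  | baaaaab => aaab => bab
  | aba
  | bbba => aba
  | bab

aa->b; aab->b; baa->; bb->a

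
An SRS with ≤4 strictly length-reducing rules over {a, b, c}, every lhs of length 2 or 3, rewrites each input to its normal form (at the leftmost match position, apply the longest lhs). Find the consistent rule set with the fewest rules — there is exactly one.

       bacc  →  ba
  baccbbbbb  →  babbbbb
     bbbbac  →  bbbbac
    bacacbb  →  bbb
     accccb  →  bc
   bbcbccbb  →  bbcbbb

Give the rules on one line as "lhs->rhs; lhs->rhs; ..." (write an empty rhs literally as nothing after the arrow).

  | bacc => ba
  | baccbbbbb => babbbbb
  | bbbbac
  | bacacbb => bacbcb => bbccb => bbb

acb->bc; cc->; ccc->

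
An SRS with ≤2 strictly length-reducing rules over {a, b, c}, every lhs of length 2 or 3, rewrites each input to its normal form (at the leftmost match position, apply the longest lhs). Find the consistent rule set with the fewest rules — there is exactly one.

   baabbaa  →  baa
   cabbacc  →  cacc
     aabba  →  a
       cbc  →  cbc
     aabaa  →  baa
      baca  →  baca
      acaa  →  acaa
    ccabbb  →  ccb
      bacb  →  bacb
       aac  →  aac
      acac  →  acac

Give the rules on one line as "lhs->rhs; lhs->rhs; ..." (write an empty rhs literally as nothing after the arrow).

ab->b; bb->

  | baabbaa => babbaa => bbbaa => baa
  | cabbacc => cbbacc => cacc
  | aabba => abba => bba => a
  | cbc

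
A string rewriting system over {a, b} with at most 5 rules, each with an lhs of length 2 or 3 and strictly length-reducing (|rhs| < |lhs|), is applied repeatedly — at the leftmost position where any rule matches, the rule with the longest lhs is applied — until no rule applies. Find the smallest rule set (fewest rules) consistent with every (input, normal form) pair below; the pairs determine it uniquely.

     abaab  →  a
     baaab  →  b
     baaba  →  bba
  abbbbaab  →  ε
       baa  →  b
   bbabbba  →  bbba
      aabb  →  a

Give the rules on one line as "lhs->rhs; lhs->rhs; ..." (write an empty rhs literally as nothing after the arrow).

aaa->a; ab->; abb->aa; baa->b

  | abaab => aab => a
  | baaab => bab => b
  | baaba => bba
  | abbbbaab => aabbaab => aaaaab => aaab => ab => ε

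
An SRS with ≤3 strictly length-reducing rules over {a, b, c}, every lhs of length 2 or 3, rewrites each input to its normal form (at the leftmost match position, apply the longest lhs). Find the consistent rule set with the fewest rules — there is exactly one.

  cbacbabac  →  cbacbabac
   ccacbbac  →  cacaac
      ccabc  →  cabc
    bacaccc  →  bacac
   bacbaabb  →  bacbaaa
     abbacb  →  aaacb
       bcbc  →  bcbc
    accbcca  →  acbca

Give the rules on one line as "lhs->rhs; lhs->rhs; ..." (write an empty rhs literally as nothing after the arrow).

bb->a; cc->c

  | cbacbabac
  | ccacbbac => cacbbac => cacaac
  | ccabc => cabc
  | bacaccc => bacacc => bacac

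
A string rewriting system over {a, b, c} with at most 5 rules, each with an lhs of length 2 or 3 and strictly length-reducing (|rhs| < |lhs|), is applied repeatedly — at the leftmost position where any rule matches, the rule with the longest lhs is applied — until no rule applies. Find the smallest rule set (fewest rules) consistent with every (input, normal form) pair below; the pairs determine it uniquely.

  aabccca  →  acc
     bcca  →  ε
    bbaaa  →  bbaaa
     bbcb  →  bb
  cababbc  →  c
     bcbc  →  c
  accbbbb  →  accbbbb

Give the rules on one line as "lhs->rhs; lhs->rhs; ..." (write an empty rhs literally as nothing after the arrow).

  | aabccca => acccca => acc
  | bcca => cca => ε
  | bbaaa
  | bbcb => bb

ab->c; bc->c; bcb->b; cca->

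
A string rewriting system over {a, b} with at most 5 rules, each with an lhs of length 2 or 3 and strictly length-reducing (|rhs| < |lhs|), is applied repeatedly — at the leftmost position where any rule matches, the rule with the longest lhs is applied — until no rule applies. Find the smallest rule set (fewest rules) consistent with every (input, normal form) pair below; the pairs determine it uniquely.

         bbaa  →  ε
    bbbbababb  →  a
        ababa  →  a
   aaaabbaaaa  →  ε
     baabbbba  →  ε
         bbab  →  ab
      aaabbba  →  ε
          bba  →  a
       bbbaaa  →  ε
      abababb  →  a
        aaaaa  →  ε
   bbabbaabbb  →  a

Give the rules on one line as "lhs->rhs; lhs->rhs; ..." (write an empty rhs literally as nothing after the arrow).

  | bbaa => aa => ε
  | bbbbababb => bbababb => ababb => abb => a
  | ababa => aba => a
  | aaaabbaaaa => ababbaaaa => abbaaaa => aaaaa => abaa => aa => ε

aa->; aaa->ab; ba->; bb->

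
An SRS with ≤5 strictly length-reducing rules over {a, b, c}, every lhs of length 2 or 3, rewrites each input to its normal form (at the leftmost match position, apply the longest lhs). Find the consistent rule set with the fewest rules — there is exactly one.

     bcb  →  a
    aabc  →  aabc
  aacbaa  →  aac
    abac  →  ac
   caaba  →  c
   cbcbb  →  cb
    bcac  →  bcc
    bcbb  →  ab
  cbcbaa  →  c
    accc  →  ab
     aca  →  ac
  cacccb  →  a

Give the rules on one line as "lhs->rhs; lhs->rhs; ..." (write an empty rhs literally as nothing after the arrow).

  | bcb => a
  | aabc
  | aacbaa => aaca => aac
  | abac => ac

ba->; bcb->a; ca->c; ccc->b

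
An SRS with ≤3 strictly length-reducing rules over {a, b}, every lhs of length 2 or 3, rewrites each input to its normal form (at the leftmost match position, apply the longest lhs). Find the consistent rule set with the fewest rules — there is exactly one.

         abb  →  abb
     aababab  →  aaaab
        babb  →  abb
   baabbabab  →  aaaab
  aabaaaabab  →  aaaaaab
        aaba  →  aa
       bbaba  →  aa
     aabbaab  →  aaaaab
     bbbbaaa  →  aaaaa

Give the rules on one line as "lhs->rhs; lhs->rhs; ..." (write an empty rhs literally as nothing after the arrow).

ba->; bab->ab; bba->aa

  | abb
  | aababab => aaabab => aaaab
  | babb => abb
  | baabbabab => abbabab => aaabab => aaaab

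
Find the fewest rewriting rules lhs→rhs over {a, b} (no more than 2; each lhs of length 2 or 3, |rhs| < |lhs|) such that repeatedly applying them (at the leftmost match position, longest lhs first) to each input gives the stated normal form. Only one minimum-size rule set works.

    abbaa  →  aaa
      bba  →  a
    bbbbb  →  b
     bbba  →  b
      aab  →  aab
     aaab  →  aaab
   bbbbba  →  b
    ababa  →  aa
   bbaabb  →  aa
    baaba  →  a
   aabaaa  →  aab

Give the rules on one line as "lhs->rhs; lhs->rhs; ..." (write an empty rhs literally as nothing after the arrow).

  | abbaa => aaa
  | bba => a
  | bbbbb => bbb => b
  | bbba => ba => b

ba->b; bb->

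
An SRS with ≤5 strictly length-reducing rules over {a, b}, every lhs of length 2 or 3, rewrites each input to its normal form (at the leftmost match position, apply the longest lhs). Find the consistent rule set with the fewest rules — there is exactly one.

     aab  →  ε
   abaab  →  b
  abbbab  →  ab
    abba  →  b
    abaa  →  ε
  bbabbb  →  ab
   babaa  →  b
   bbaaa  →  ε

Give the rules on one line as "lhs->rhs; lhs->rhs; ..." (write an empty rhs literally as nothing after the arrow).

aa->b; ba->; baa->aa; bb->

  | aab => bb => ε
  | abaab => aaab => bab => b
  | abbbab => abab => ab
  | abba => aa => b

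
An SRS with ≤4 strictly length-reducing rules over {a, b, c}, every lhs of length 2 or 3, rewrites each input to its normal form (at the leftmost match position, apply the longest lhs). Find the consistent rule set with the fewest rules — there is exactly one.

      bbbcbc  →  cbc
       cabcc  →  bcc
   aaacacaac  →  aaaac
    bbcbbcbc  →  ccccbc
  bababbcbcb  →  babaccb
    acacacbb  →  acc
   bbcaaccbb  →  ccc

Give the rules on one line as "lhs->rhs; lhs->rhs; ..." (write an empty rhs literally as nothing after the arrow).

bb->c; bcb->b; ca->

  | bbbcbc => cbcbc => cbc
  | cabcc => bcc
  | aaacacaac => aaacaac => aaaac
  | bbcbbcbc => ccbbcbc => ccccbc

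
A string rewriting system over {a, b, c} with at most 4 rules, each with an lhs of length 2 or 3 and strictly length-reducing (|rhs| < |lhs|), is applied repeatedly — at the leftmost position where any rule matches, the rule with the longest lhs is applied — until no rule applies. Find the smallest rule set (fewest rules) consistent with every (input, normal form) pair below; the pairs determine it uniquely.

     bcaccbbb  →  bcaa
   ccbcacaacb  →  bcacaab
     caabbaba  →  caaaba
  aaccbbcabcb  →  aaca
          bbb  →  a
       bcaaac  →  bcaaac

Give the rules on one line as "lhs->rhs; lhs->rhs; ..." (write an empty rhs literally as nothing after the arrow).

  | bcaccbbb => bcacbbb => bcabbb => bcaa
  | ccbcacaacb => cbcacaacb => bcacaacb => bcacaab
  | caabbaba => caaaba
  | aaccbbcabcb => aacbbcabcb => aabbcabcb => aacabcb => aacabb => aaca

bb->; bbb->a; cb->b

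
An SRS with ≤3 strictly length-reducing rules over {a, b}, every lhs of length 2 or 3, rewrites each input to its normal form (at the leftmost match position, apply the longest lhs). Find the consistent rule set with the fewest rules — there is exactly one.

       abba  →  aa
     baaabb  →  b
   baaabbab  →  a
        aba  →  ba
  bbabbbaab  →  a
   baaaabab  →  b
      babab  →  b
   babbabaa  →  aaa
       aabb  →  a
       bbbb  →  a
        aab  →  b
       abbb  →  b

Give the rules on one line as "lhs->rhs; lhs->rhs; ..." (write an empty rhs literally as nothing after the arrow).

  | abba => bba => aa
  | baaabb => baabb => babb => bbb => ab => b
  | baaabbab => baabbab => babbab => bbbab => abab => bab => bb => a
  | aba => ba

ab->b; bb->a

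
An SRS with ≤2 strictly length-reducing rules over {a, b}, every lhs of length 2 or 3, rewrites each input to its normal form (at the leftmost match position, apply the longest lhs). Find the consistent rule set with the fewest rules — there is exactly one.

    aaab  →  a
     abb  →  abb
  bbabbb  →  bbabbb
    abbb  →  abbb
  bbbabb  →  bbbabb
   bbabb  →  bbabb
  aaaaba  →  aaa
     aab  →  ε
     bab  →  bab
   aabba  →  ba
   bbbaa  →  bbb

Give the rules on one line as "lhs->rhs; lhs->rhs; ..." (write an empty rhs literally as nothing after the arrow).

  | aaab => a
  | abb
  | bbabbb
  | abbb

aab->; baa->b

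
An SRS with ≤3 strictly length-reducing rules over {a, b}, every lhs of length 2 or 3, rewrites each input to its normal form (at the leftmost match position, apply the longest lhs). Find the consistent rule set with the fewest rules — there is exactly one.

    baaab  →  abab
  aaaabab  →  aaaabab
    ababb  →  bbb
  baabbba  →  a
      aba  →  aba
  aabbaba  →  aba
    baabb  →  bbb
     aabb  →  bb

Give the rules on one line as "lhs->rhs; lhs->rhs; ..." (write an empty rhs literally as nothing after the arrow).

abb->bb; baa->ab; bba->a

  | baaab => abab
  | aaaabab
  | ababb => abbb => bbb
  | baabbba => abbbba => bbbba => bba => a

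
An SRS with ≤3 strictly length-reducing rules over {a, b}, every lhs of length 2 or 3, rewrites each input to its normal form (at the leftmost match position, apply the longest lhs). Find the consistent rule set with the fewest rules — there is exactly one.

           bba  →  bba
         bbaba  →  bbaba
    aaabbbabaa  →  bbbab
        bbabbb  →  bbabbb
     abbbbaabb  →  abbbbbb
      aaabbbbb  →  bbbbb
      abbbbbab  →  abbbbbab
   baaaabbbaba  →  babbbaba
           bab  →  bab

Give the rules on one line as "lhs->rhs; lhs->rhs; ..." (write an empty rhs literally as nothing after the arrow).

aa->; aaa->

  | bba
  | bbaba
  | aaabbbabaa => bbbabaa => bbbab
  | bbabbb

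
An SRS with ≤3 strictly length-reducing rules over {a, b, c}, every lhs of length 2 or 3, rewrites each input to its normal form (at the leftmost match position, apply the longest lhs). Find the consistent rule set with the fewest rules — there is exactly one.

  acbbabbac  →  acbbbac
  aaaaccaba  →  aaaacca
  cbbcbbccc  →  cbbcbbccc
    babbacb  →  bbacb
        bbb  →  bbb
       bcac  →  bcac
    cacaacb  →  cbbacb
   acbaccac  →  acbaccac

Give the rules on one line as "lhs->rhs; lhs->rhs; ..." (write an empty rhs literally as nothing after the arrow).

  | acbbabbac => acbbbac
  | aaaaccaba => aaaacca
  | cbbcbbccc
  | babbacb => bbacb

ab->; aca->bb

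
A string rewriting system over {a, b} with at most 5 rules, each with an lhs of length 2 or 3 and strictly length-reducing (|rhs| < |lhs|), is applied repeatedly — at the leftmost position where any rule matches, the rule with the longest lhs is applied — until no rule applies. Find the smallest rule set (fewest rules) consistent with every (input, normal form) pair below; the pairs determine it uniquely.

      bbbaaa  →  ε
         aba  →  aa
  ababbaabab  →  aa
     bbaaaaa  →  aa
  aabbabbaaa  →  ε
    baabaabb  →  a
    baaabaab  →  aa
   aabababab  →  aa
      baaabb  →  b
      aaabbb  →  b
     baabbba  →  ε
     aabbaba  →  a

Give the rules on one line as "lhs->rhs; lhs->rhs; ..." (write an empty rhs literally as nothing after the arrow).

aaa->; ab->a; ba->a; bb->b

  | bbbaaa => bbaaa => baaa => aaa => ε
  | aba => aa
  | ababbaabab => aabbaabab => aabaabab => aaaabab => abab => aab => aa
  | bbaaaaa => baaaaa => aaaaa => aa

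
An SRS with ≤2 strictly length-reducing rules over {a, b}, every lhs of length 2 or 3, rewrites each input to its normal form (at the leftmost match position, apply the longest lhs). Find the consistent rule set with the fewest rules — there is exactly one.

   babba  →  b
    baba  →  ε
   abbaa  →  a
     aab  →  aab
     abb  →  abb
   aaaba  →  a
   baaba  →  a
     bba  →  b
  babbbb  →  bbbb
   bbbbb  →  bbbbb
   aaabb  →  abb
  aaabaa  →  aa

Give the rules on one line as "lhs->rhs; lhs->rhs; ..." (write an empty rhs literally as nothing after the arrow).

aaa->a; ba->

  | babba => bba => b
  | baba => ba => ε
  | abbaa => aba => a
  | aab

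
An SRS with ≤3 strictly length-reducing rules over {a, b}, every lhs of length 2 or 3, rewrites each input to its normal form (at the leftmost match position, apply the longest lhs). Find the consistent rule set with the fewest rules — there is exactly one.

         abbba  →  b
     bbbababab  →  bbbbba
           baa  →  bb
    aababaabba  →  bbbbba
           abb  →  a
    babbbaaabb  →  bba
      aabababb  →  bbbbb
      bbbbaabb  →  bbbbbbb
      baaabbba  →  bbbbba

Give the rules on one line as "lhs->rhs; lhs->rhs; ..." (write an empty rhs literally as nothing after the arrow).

aa->b; aaa->b; ab->a

  | abbba => abba => aba => aa => b
  | bbbababab => bbbaabab => bbbbbab => bbbbba
  | baa => bb
  | aababaabba => bbabaabba => bbaaabba => bbbbba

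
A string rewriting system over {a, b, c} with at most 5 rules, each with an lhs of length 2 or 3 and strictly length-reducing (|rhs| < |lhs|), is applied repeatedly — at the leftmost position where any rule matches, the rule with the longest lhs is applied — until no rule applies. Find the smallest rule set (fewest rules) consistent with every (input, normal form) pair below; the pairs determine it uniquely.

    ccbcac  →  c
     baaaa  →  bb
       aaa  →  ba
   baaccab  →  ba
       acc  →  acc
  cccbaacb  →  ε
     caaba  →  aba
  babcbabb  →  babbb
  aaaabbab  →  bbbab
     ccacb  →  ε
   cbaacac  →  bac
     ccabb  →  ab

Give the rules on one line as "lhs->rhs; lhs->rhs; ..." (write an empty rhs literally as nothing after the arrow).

  | ccbcac => cacac => cac => c
  | baaaa => bbaa => bb
  | aaa => ba
  | baaccab => bccab => bcb => ba

aa->; aaa->ba; ca->; cb->a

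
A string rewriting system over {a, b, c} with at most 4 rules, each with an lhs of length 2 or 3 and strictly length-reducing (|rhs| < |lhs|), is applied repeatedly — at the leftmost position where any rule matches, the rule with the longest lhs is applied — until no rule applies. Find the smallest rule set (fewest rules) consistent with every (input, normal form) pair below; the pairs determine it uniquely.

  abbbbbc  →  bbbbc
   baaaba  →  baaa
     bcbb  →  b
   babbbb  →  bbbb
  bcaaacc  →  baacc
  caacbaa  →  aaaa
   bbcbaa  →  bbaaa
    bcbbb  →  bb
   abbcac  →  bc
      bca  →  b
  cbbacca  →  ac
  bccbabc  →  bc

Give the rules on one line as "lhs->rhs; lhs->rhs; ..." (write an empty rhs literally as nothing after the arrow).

ab->; ca->; cb->a

  | abbbbbc => bbbbc
  | baaaba => baaa
  | bcbb => bab => b
  | babbbb => bbbb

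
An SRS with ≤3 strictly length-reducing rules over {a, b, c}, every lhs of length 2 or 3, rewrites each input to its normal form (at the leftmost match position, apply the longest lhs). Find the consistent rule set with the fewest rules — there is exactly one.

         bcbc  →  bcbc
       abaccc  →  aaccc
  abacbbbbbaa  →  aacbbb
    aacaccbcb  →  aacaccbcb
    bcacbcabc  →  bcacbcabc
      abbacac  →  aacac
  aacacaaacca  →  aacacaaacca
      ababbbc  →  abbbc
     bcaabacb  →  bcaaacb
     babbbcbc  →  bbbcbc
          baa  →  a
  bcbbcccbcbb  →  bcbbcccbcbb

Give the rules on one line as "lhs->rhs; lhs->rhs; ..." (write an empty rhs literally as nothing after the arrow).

ba->; bac->ac

  | bcbc
  | abaccc => aaccc
  | abacbbbbbaa => aacbbbbbaa => aacbbbba => aacbbb
  | aacaccbcb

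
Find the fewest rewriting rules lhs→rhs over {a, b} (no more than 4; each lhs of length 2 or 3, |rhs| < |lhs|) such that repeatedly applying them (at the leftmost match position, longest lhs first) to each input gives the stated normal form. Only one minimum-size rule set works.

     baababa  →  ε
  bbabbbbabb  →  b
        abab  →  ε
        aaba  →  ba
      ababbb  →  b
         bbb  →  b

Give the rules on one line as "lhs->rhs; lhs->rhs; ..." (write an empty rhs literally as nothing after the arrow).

aa->; bab->a; bb->b

  | baababa => bbaba => baba => aa => ε
  | bbabbbbabb => babbbbabb => abbbabb => abbabb => ababb => aab => b
  | abab => aa => ε
  | aaba => ba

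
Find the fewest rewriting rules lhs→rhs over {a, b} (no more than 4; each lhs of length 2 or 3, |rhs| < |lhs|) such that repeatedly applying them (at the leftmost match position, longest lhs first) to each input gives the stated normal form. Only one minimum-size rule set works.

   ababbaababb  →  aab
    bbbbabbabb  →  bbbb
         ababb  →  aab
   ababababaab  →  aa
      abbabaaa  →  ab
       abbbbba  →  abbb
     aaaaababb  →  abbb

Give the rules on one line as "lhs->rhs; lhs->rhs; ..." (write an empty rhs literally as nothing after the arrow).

  | ababbaababb => aabaababb => aabababb => aaaabb => ababb => aab
  | bbbbabbabb => bbbbabb => bbbb
  | ababb => aab
  | ababababaab => aaababaab => abbabaab => abaab => abab => aa

aaa->ab; ba->b; bab->a; bba->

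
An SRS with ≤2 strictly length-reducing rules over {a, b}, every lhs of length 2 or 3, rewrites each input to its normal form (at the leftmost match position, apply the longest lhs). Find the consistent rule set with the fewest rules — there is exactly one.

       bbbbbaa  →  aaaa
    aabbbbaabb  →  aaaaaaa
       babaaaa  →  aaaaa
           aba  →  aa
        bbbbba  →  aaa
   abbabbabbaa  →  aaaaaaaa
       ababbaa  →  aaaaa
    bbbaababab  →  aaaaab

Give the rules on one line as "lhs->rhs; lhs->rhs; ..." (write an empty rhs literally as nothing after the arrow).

ba->a; bb->a

  | bbbbbaa => abbbaa => aabaa => aaaa
  | aabbbbaabb => aaabbaabb => aaaaaabb => aaaaaaa
  | babaaaa => abaaaa => aaaaa
  | aba => aa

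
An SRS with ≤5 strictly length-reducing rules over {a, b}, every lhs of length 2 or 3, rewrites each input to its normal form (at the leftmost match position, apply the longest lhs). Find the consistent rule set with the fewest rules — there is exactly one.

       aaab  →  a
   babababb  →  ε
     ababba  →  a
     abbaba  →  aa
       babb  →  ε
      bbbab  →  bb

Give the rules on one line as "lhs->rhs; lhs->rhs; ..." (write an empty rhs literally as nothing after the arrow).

  | aaab => a
  | babababb => abababb => aababb => abb => ε
  | ababba => aabba => ba => a
  | abbaba => aba => aa

aab->; abb->; ba->a; bba->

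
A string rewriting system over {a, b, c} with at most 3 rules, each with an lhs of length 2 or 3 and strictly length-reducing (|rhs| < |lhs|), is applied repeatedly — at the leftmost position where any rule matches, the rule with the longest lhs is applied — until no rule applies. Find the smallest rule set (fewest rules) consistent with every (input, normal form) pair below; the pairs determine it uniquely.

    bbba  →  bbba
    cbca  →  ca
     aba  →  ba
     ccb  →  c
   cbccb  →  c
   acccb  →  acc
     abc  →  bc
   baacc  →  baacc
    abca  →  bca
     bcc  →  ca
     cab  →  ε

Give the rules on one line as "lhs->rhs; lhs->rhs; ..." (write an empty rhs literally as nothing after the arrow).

  | bbba
  | cbca => ca
  | aba => ba
  | ccb => c

ab->b; bcc->ca; cb->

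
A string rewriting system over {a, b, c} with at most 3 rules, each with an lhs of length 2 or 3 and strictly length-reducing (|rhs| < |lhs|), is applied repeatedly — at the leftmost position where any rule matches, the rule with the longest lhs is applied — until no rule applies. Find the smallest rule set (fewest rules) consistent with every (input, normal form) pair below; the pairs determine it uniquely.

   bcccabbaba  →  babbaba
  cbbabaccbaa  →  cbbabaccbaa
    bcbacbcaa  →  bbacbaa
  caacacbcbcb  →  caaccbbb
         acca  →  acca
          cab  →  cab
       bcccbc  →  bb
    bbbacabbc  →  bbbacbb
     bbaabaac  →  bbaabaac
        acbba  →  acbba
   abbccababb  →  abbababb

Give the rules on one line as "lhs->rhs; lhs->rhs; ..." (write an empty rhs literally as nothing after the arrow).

  | bcccabbaba => bccabbaba => bcabbaba => babbaba
  | cbbabaccbaa
  | bcbacbcaa => bbacbcaa => bbacbaa
  | caacacbcbcb => caaccbcbcb => caaccbbcb => caaccbbb

aca->ac; bc->b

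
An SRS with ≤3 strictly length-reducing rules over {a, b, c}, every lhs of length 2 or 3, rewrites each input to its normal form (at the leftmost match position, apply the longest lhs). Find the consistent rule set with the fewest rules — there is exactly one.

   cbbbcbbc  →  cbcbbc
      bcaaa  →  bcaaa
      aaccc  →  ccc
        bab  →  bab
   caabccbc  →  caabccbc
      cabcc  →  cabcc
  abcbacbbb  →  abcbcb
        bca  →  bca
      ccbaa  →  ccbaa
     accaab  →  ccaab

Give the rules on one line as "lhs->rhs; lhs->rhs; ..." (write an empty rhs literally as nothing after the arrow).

ac->c; bbb->b

  | cbbbcbbc => cbcbbc
  | bcaaa
  | aaccc => accc => ccc
  | bab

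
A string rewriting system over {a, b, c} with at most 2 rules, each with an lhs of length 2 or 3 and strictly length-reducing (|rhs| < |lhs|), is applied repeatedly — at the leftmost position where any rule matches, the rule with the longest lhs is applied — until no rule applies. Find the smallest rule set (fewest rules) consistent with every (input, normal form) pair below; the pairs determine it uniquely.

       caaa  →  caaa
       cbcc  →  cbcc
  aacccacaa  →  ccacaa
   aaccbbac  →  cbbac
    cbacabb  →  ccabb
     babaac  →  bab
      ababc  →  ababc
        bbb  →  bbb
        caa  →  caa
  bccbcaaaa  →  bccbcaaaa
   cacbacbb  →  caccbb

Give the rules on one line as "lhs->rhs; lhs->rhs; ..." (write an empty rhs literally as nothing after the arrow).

aac->; cba->c

  | caaa
  | cbcc
  | aacccacaa => ccacaa
  | aaccbbac => cbbac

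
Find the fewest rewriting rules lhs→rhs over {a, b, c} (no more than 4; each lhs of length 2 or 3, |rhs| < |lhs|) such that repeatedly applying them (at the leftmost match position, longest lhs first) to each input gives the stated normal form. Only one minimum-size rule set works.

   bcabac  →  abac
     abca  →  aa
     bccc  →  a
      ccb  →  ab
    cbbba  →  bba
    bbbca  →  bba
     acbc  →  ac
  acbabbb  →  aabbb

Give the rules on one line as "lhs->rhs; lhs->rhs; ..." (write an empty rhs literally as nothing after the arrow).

  | bcabac => abac
  | abca => aa
  | bccc => cc => a
  | ccb => ab

bc->; cb->; cc->a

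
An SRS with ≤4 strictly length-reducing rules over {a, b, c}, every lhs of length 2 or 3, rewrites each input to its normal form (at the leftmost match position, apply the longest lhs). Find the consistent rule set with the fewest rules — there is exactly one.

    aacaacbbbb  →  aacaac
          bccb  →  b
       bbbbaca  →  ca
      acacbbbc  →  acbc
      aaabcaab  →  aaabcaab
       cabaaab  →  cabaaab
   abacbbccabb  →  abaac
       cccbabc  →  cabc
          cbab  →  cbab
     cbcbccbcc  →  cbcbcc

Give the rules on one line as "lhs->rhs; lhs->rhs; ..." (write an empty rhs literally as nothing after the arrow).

acc->a; bb->c; cac->; ccb->

  | aacaacbbbb => aacaaccbb => aacaabb => aacaac
  | bccb => b
  | bbbbaca => cbbaca => ccaca => ca
  | acacbbbc => abbbc => acbc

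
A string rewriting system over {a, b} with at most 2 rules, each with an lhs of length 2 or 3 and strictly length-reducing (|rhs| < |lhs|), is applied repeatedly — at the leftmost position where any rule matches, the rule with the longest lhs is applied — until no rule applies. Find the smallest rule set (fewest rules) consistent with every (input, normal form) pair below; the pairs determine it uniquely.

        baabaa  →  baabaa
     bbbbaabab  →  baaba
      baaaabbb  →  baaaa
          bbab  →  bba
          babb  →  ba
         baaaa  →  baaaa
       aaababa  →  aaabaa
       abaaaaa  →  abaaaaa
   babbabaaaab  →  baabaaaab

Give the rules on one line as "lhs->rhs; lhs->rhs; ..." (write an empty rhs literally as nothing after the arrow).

bab->ba; bbb->

  | baabaa
  | bbbbaabab => baabab => baaba
  | baaaabbb => baaaa
  | bbab => bba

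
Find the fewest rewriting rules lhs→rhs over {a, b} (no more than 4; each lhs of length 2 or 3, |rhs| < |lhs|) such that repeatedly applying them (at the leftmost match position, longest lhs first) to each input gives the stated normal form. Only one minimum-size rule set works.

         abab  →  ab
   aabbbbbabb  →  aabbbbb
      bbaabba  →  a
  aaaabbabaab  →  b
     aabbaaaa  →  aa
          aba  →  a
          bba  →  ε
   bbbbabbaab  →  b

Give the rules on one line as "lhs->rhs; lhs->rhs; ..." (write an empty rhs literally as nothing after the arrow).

aaa->; ba->; baa->aa; bba->

  | abab => ab
  | aabbbbbabb => aabbbbb
  | bbaabba => abba => a
  | aaaabbabaab => abbabaab => abaab => aaab => b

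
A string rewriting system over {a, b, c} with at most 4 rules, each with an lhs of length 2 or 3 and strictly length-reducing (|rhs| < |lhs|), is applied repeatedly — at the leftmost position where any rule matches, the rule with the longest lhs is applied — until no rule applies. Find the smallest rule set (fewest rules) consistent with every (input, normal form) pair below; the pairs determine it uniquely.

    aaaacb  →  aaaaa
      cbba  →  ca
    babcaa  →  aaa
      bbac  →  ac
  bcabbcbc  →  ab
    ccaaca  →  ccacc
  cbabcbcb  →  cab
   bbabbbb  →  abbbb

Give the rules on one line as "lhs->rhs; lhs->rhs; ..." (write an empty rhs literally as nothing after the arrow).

aca->cc; acb->aa; ba->a; bc->

  | aaaacb => aaaaa
  | cbba => cba => ca
  | babcaa => abcaa => aaa
  | bbac => bac => ac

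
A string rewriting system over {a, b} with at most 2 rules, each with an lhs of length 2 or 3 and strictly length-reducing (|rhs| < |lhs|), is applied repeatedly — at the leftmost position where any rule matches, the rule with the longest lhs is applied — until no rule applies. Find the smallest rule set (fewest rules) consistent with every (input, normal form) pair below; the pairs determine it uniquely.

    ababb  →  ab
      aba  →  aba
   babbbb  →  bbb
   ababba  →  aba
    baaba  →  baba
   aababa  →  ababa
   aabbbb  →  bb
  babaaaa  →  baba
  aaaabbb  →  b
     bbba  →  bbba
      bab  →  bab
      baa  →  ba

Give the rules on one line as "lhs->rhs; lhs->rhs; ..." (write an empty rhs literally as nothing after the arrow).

  | ababb => ab
  | aba
  | babbbb => bbb
  | ababba => aba

aa->a; abb->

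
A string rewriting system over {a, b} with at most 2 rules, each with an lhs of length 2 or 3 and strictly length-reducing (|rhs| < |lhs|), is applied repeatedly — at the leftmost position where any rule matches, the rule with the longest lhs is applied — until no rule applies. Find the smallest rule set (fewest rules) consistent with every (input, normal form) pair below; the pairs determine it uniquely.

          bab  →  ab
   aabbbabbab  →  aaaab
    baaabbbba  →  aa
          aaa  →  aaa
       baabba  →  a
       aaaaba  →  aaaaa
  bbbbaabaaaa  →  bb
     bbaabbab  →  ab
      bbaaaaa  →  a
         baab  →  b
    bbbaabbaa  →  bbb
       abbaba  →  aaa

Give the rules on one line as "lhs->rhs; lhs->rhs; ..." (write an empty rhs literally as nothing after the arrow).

  | bab => ab
  | aabbbabbab => aabbabbab => aababbab => aaabbab => aaabab => aaaab
  | baaabbbba => abbbba => abbba => abba => aba => aa
  | aaa

ba->a; baa->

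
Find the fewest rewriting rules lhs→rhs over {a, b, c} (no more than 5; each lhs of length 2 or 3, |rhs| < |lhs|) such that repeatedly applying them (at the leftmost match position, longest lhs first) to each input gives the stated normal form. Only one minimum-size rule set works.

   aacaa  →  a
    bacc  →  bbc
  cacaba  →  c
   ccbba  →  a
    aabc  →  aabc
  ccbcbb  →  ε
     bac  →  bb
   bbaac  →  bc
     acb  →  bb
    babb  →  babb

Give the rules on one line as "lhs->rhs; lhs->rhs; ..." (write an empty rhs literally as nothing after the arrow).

  | aacaa => abaa => a
  | bacc => bbc
  | cacaba => ccaba => ccba => ca => c
  | ccbba => cba => a

ac->b; baa->; ca->c; cb->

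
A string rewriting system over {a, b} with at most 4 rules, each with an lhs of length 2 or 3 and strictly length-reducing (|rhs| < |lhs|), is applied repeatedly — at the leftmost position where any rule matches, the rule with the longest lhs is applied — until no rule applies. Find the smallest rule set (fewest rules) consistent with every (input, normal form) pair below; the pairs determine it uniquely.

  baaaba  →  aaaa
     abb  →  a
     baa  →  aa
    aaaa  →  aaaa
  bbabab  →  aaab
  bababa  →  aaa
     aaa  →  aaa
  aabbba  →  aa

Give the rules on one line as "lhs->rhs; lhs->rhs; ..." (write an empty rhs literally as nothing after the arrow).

  | baaaba => aaaba => aaaa
  | abb => bb => a
  | baa => aa
  | aaaa

abb->bb; ba->a; bb->a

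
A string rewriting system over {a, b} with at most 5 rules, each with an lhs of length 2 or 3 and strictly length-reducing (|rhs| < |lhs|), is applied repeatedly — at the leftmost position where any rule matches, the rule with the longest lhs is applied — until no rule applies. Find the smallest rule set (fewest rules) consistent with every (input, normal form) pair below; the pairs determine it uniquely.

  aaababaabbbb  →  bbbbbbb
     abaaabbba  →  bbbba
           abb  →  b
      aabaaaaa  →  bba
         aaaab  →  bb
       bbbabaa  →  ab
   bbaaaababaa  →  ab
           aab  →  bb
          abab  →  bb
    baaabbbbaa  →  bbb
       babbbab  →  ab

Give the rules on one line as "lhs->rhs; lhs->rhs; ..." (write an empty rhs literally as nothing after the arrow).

  | aaababaabbbb => ababaabbbb => aabaabbbb => bbaabbbb => bbbbbbb
  | abaaabbba => ababbba => aabbba => bbbba
  | abb => b
  | aabaaaaa => bbaaaaa => bbaaa => bba

aa->; aab->bb; abb->b; bab->ab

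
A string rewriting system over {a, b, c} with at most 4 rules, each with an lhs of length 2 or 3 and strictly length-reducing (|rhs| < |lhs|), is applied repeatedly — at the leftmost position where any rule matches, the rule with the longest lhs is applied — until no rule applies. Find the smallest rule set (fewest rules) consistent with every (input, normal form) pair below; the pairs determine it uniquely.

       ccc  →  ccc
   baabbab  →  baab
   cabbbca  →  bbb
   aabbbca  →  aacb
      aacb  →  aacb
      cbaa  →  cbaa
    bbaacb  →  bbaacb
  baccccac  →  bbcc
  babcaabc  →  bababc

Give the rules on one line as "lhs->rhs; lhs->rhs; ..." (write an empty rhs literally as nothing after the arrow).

abb->ac; acc->b; ca->

  | ccc
  | baabbab => baacab => baab
  | cabbbca => bbbca => bbb
  | aabbbca => aacbca => aacb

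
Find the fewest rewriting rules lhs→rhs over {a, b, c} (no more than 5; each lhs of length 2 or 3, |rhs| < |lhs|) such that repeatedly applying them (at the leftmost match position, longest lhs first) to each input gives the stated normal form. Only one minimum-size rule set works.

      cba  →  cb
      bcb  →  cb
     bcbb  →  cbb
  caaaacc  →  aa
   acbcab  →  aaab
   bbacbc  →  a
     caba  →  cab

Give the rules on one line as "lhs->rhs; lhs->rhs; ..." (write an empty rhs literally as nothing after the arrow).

  | cba => cb
  | bcb => cb
  | bcbb => cbb
  | caaaacc => abaacc => abacc => abcc => acc => aa

ba->b; bc->c; caa->ab; cc->a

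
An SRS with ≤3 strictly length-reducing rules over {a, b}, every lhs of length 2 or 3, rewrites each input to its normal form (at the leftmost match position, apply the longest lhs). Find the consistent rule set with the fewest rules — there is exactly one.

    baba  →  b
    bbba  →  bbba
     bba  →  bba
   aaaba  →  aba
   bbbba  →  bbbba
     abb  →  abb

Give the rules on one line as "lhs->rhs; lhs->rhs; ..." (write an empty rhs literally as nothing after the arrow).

  | baba => baa => b
  | bbba
  | bba
  | aaaba => aba

aa->; bab->ba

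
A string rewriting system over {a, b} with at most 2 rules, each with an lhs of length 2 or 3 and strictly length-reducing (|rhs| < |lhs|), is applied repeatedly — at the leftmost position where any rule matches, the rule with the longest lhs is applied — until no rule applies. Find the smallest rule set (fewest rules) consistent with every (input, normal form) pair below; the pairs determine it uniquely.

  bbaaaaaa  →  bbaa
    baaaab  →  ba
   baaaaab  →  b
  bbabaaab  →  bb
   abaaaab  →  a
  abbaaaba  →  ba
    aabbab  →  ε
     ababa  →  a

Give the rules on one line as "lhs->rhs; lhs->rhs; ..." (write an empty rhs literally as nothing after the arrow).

  | bbaaaaaa => bbaaaa => bbaa
  | baaaab => baab => ba
  | baaaaab => baaab => bab => b
  | bbabaaab => bbaaab => bbab => bb

aaa->a; ab->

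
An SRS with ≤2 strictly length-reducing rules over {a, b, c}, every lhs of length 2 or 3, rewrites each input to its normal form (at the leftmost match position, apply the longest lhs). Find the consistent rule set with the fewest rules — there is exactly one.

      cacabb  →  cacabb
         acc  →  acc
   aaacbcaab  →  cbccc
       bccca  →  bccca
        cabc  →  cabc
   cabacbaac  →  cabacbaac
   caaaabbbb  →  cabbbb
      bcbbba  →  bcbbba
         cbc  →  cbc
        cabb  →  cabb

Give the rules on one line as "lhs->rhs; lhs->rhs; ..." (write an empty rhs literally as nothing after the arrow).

  | cacabb
  | acc
  | aaacbcaab => cbcaab => cbccc
  | bccca

aaa->; aab->cc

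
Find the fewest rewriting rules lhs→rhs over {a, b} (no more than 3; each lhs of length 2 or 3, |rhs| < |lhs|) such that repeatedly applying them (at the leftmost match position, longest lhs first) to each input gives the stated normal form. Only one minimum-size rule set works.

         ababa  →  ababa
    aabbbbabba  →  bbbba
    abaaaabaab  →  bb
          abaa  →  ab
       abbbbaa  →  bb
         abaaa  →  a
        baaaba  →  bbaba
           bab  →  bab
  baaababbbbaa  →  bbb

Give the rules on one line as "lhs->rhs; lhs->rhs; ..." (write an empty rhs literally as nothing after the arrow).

  | ababa
  | aabbbbabba => bbbbabba => bbbba
  | abaaaabaab => abbaabaab => aabaab => baab => bb
  | abaa => ab

aa->; aaa->ba; abb->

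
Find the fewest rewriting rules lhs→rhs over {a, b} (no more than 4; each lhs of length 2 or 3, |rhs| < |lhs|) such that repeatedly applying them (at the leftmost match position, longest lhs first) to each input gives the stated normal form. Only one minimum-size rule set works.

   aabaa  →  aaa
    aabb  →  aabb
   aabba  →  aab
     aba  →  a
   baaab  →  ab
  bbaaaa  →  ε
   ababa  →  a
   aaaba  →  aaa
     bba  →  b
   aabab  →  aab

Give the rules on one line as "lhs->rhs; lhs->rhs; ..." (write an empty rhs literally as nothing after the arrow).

aba->a; ba->; baa->

  | aabaa => aaa
  | aabb
  | aabba => aab
  | aba => a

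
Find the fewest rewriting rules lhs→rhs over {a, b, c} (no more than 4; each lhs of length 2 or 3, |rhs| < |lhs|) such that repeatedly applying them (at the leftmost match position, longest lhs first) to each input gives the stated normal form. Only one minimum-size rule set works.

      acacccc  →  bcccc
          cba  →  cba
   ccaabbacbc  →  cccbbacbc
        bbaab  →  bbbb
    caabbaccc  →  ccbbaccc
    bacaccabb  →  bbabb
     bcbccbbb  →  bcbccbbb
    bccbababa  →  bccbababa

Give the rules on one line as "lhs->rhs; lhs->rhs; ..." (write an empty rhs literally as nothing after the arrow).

aa->b; ca->a; caa->cc

  | acacccc => aacccc => bcccc
  | cba
  | ccaabbacbc => cccbbacbc
  | bbaab => bbbb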